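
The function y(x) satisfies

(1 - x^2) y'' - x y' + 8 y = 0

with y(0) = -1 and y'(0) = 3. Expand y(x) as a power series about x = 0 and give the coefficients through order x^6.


Ansatz: y(x) = sum_{n>=0} a_n x^n, so y'(x) = sum_{n>=1} n a_n x^(n-1) and y''(x) = sum_{n>=2} n(n-1) a_n x^(n-2).
Substitute into P(x) y'' + Q(x) y' + R(x) y = 0 with P(x) = 1 - x^2, Q(x) = -x, R(x) = 8, and match powers of x.
Initial conditions: a_0 = -1, a_1 = 3.
Setting the coefficient of each power of x to zero and solving order by order (substituting the coefficients already found):
  x^0: 2 a_2 + 8 a_0 = 0  ->  2 a_2 = -8 a_0 = 8  ->  a_2 = 4
  x^1: 6 a_3 + 7 a_1 = 0  ->  6 a_3 = -7 a_1 = -21  ->  a_3 = -7/2
  x^2: 12 a_4 + 4 a_2 = 0  ->  12 a_4 = -4 a_2 = -16  ->  a_4 = -4/3
  x^3: 20 a_5 - a_3 = 0  ->  20 a_5 = a_3 = -7/2  ->  a_5 = -7/40
  x^4: 30 a_6 - 8 a_4 = 0  ->  30 a_6 = 8 a_4 = -32/3  ->  a_6 = -16/45
Truncated series: y(x) = -1 + 3 x + 4 x^2 - (7/2) x^3 - (4/3) x^4 - (7/40) x^5 - (16/45) x^6 + O(x^7).

a_0 = -1; a_1 = 3; a_2 = 4; a_3 = -7/2; a_4 = -4/3; a_5 = -7/40; a_6 = -16/45


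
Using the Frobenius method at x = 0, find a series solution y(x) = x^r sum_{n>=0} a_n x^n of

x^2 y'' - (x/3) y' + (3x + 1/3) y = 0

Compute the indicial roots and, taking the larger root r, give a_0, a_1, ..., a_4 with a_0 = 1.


Write in Frobenius form y'' + (p(x)/x) y' + (q(x)/x^2) y = 0:
  p(x) = -1/3,  q(x) = 3x + 1/3.
Indicial equation: r(r-1) + (-1/3) r + (1/3) = 0 -> roots r_1 = 1, r_2 = 1/3.
Take r = r_1 = 1. Let y(x) = x^r sum_{n>=0} a_n x^n with a_0 = 1.
Substitute y = x^r sum a_n x^n and match x^{r+n}. The recurrence is
  D(n) a_n + 3 a_{n-1} = 0,  where D(n) = (r+n)(r+n-1) + (-1/3)(r+n) + (1/3).
  a_n = -3 / D(n) * a_{n-1}.
Since the indicial polynomial factors as (r - r_1)(r - r_2), D(n) = (r_1 + n - r_1)(r_1 + n - r_2) = n(n + 2/3).
Evaluating step by step (a_0 = 1):
  n = 1: D(1) = 1(1 + 2/3) = 5/3; numerator = -3(1) = -3; a_1 = (-3)/(5/3) = -9/5
  n = 2: D(2) = 2(2 + 2/3) = 16/3; numerator = -3(-9/5) = 27/5; a_2 = (27/5)/(16/3) = 81/80
  n = 3: D(3) = 3(3 + 2/3) = 11; numerator = -3(81/80) = -243/80; a_3 = (-243/80)/(11) = -243/880
  n = 4: D(4) = 4(4 + 2/3) = 56/3; numerator = -3(-243/880) = 729/880; a_4 = (729/880)/(56/3) = 2187/49280

r = 1; a_0 = 1; a_1 = -9/5; a_2 = 81/80; a_3 = -243/880; a_4 = 2187/49280


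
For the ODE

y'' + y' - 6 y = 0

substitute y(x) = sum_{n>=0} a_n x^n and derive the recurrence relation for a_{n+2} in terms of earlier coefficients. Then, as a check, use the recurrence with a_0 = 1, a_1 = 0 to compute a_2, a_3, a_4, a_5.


Substitute y = sum_n a_n x^n.
y''(x) has coefficient (n+2)(n+1) a_{n+2} at x^n;
y'(x) has coefficient (n+1) a_{n+1} at x^n;
-6 y(x) has coefficient -6 a_n at x^n.
Matching x^n: (n+2)(n+1) a_{n+2} + (n+1) a_{n+1} - 6 a_n = 0.
Thus a_{n+2} = [-(n+1) a_{n+1} + 6 a_n] / ((n+1)(n+2)).

Check with a_0 = 1, a_1 = 0 (apply the recurrence for n = 0, 1, 2, 3): a_0 = 1, a_1 = 0, a_2 = 3, a_3 = -1, a_4 = 7/4, a_5 = -13/20.

a_(n+2) = [-(n+1) a_(n+1) + 6 a_n] / ((n+1)(n+2)); check: a_0 = 1, a_1 = 0, a_2 = 3, a_3 = -1, a_4 = 7/4, a_5 = -13/20


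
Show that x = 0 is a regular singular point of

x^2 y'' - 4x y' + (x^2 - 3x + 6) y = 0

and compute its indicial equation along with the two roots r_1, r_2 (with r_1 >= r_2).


Divide by x^2 to reach normal form y'' + P_1(x) y' + P_2(x) y = 0 with P_1(x) = -4/x and P_2(x) = 1 - 3/x + 6/x^2.
x = 0 is a singular point because the y'-coefficient -4/x has a pole at x = 0 and the y-coefficient 1 - 3/x + 6/x^2 has a pole at x = 0.
It is a regular singular point because x P_1(x) = p(x) = -4 and x^2 P_2(x) = q(x) = x^2 - 3x + 6 are polynomials, hence analytic at x = 0.
p(0) = -4,  q(0) = 6.
Indicial equation: r(r-1) + p(0) r + q(0) = 0, i.e. r^2 + (p(0) - 1) r + q(0) = 0, i.e. r^2 - 5 r + 6 = 0.
Discriminant: (-5)^2 - 4(6) = 1, so r = (5 ± 1)/2.
Solving: r_1 = 3, r_2 = 2.

indicial: r^2 - 5 r + 6 = 0; roots r_1 = 3, r_2 = 2


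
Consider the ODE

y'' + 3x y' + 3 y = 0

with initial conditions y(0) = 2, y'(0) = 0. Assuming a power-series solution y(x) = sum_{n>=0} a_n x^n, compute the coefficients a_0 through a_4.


Ansatz: y(x) = sum_{n>=0} a_n x^n, so y'(x) = sum_{n>=1} n a_n x^(n-1) and y''(x) = sum_{n>=2} n(n-1) a_n x^(n-2).
Substitute into P(x) y'' + Q(x) y' + R(x) y = 0 with P(x) = 1, Q(x) = 3x, R(x) = 3, and match powers of x.
Initial conditions: a_0 = 2, a_1 = 0.
Setting the coefficient of each power of x to zero and solving order by order (substituting the coefficients already found):
  x^0: 2 a_2 + 3 a_0 = 0  ->  2 a_2 = -3 a_0 = -6  ->  a_2 = -3
  x^1: 6 a_3 + 6 a_1 = 0  ->  6 a_3 = -6 a_1 = 0  ->  a_3 = 0
  x^2: 12 a_4 + 9 a_2 = 0  ->  12 a_4 = -9 a_2 = 27  ->  a_4 = 9/4
Truncated series: y(x) = 2 - 3 x^2 + (9/4) x^4 + O(x^5).

a_0 = 2; a_1 = 0; a_2 = -3; a_3 = 0; a_4 = 9/4


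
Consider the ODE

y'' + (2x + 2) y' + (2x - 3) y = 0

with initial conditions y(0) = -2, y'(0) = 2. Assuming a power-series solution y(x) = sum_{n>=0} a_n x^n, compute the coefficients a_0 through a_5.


Ansatz: y(x) = sum_{n>=0} a_n x^n, so y'(x) = sum_{n>=1} n a_n x^(n-1) and y''(x) = sum_{n>=2} n(n-1) a_n x^(n-2).
Substitute into P(x) y'' + Q(x) y' + R(x) y = 0 with P(x) = 1, Q(x) = 2x + 2, R(x) = 2x - 3, and match powers of x.
Initial conditions: a_0 = -2, a_1 = 2.
Setting the coefficient of each power of x to zero and solving order by order (substituting the coefficients already found):
  x^0: 2 a_2 + 2 a_1 - 3 a_0 = 0  ->  2 a_2 = -2 a_1 + 3 a_0 = -10  ->  a_2 = -5
  x^1: 6 a_3 + 4 a_2 - a_1 + 2 a_0 = 0  ->  6 a_3 = -4 a_2 + a_1 - 2 a_0 = 26  ->  a_3 = 13/3
  x^2: 12 a_4 + 6 a_3 + a_2 + 2 a_1 = 0  ->  12 a_4 = -6 a_3 - a_2 - 2 a_1 = -25  ->  a_4 = -25/12
  x^3: 20 a_5 + 8 a_4 + 3 a_3 + 2 a_2 = 0  ->  20 a_5 = -8 a_4 - 3 a_3 - 2 a_2 = 41/3  ->  a_5 = 41/60
Truncated series: y(x) = -2 + 2 x - 5 x^2 + (13/3) x^3 - (25/12) x^4 + (41/60) x^5 + O(x^6).

a_0 = -2; a_1 = 2; a_2 = -5; a_3 = 13/3; a_4 = -25/12; a_5 = 41/60


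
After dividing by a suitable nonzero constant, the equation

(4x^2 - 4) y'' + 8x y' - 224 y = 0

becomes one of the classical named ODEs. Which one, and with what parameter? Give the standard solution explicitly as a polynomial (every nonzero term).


All three coefficients share the factor -4; dividing through by -4 gives  (1 - x^2) y'' - 2x y' + 56 y = 0.
This matches the Legendre equation (1 - x^2) y'' - 2x y' + n(n+1) y = 0 (note the -2x y' term) with n(n+1) = 56, so n = 7; the polynomial solution is P_7(x).
With y = sum_k a_k x^k, matching x^k gives (k+2)(k+1) a_{k+2} = [k(k+1) - n(n+1)] a_k = (k - 7)(k + 8) a_k. The right side vanishes at k = 7, so the series with the parity of 7 terminates at degree 7.
Standard normalization (P_n(1) = 1): leading coefficient (2n)!/(2^n (n!)^2) = 87178291200/(128*25401600) = 429/16, so a_7 = 429/16. Work downward with a_k = (k+1)(k+2) a_{k+2} / ((k - 7)(k + 8)):
  a_5 = (6)(7)(429/16) / ((5 - 7)(5 + 8)) = (9009/8)/(-26) = -693/16
  a_3 = (4)(5)(-693/16) / ((3 - 7)(3 + 8)) = (-3465/4)/(-44) = 315/16
  a_1 = (2)(3)(315/16) / ((1 - 7)(1 + 8)) = (945/8)/(-54) = -35/16
Hence P_7(x) = 429 x^7/16 - 693 x^5/16 + 315 x^3/16 - 35 x/16.

P_7(x); series = 429 x^7/16 - 693 x^5/16 + 315 x^3/16 - 35 x/16


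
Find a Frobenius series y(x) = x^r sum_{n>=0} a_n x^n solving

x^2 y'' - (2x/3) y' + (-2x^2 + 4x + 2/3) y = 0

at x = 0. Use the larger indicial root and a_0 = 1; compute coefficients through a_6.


Write in Frobenius form y'' + (p(x)/x) y' + (q(x)/x^2) y = 0:
  p(x) = -2/3,  q(x) = -2x^2 + 4x + 2/3.
Indicial equation: r(r-1) + (-2/3) r + (2/3) = 0 -> roots r_1 = 1, r_2 = 2/3.
Take r = r_1 = 1. Let y(x) = x^r sum_{n>=0} a_n x^n with a_0 = 1.
Substitute y = x^r sum a_n x^n and match x^{r+n}. The recurrence is
  D(n) a_n + 4 a_{n-1} - 2 a_{n-2} = 0,  where D(n) = (r+n)(r+n-1) + (-2/3)(r+n) + (2/3).
  a_n = [-4 a_{n-1} + 2 a_{n-2}] / D(n).
Since the indicial polynomial factors as (r - r_1)(r - r_2), D(n) = (r_1 + n - r_1)(r_1 + n - r_2) = n(n + 1/3).
Evaluating step by step (a_0 = 1):
  n = 1: D(1) = 1(1 + 1/3) = 4/3; numerator = -4(1) = -4; a_1 = (-4)/(4/3) = -3
  n = 2: D(2) = 2(2 + 1/3) = 14/3; numerator = -4(-3) + 2(1) = 14; a_2 = (14)/(14/3) = 3
  n = 3: D(3) = 3(3 + 1/3) = 10; numerator = -4(3) + 2(-3) = -18; a_3 = (-18)/(10) = -9/5
  n = 4: D(4) = 4(4 + 1/3) = 52/3; numerator = -4(-9/5) + 2(3) = 66/5; a_4 = (66/5)/(52/3) = 99/130
  n = 5: D(5) = 5(5 + 1/3) = 80/3; numerator = -4(99/130) + 2(-9/5) = -432/65; a_5 = (-432/65)/(80/3) = -81/325
  n = 6: D(6) = 6(6 + 1/3) = 38; numerator = -4(-81/325) + 2(99/130) = 63/25; a_6 = (63/25)/(38) = 63/950

r = 1; a_0 = 1; a_1 = -3; a_2 = 3; a_3 = -9/5; a_4 = 99/130; a_5 = -81/325; a_6 = 63/950


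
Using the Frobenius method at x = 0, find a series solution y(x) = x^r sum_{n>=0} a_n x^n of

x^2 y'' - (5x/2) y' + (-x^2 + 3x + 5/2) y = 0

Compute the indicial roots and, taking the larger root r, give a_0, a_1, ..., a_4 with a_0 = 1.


Write in Frobenius form y'' + (p(x)/x) y' + (q(x)/x^2) y = 0:
  p(x) = -5/2,  q(x) = -x^2 + 3x + 5/2.
Indicial equation: r(r-1) + (-5/2) r + (5/2) = 0 -> roots r_1 = 5/2, r_2 = 1.
Take r = r_1 = 5/2. Let y(x) = x^r sum_{n>=0} a_n x^n with a_0 = 1.
Substitute y = x^r sum a_n x^n and match x^{r+n}. The recurrence is
  D(n) a_n + 3 a_{n-1} - 1 a_{n-2} = 0,  where D(n) = (r+n)(r+n-1) + (-5/2)(r+n) + (5/2).
  a_n = [-3 a_{n-1} + 1 a_{n-2}] / D(n).
Since the indicial polynomial factors as (r - r_1)(r - r_2), D(n) = (r_1 + n - r_1)(r_1 + n - r_2) = n(n + 3/2).
Evaluating step by step (a_0 = 1):
  n = 1: D(1) = 1(1 + 3/2) = 5/2; numerator = -3(1) = -3; a_1 = (-3)/(5/2) = -6/5
  n = 2: D(2) = 2(2 + 3/2) = 7; numerator = -3(-6/5) + 1(1) = 23/5; a_2 = (23/5)/(7) = 23/35
  n = 3: D(3) = 3(3 + 3/2) = 27/2; numerator = -3(23/35) + 1(-6/5) = -111/35; a_3 = (-111/35)/(27/2) = -74/315
  n = 4: D(4) = 4(4 + 3/2) = 22; numerator = -3(-74/315) + 1(23/35) = 143/105; a_4 = (143/105)/(22) = 13/210

r = 5/2; a_0 = 1; a_1 = -6/5; a_2 = 23/35; a_3 = -74/315; a_4 = 13/210


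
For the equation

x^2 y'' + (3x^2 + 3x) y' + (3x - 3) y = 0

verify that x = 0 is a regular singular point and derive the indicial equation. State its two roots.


Divide by x^2 to reach normal form y'' + P_1(x) y' + P_2(x) y = 0 with P_1(x) = 3 + 3/x and P_2(x) = 3/x - 3/x^2.
x = 0 is a singular point because the y'-coefficient 3 + 3/x has a pole at x = 0 and the y-coefficient 3/x - 3/x^2 has a pole at x = 0.
It is a regular singular point because x P_1(x) = p(x) = 3x + 3 and x^2 P_2(x) = q(x) = 3x - 3 are polynomials, hence analytic at x = 0.
p(0) = 3,  q(0) = -3.
Indicial equation: r(r-1) + p(0) r + q(0) = 0, i.e. r^2 + (p(0) - 1) r + q(0) = 0, i.e. r^2 + 2 r - 3 = 0.
Discriminant: (2)^2 - 4(-3) = 16, so r = (-2 ± 4)/2.
Solving: r_1 = 1, r_2 = -3.

indicial: r^2 + 2 r - 3 = 0; roots r_1 = 1, r_2 = -3


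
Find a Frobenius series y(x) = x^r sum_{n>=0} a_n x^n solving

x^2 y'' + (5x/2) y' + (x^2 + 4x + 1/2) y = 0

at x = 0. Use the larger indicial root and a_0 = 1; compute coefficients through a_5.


Write in Frobenius form y'' + (p(x)/x) y' + (q(x)/x^2) y = 0:
  p(x) = 5/2,  q(x) = x^2 + 4x + 1/2.
Indicial equation: r(r-1) + (5/2) r + (1/2) = 0 -> roots r_1 = -1/2, r_2 = -1.
Take r = r_1 = -1/2. Let y(x) = x^r sum_{n>=0} a_n x^n with a_0 = 1.
Substitute y = x^r sum a_n x^n and match x^{r+n}. The recurrence is
  D(n) a_n + 4 a_{n-1} + 1 a_{n-2} = 0,  where D(n) = (r+n)(r+n-1) + (5/2)(r+n) + (1/2).
  a_n = [-4 a_{n-1} - 1 a_{n-2}] / D(n).
Since the indicial polynomial factors as (r - r_1)(r - r_2), D(n) = (r_1 + n - r_1)(r_1 + n - r_2) = n(n + 1/2).
Evaluating step by step (a_0 = 1):
  n = 1: D(1) = 1(1 + 1/2) = 3/2; numerator = -4(1) = -4; a_1 = (-4)/(3/2) = -8/3
  n = 2: D(2) = 2(2 + 1/2) = 5; numerator = -4(-8/3) - 1(1) = 29/3; a_2 = (29/3)/(5) = 29/15
  n = 3: D(3) = 3(3 + 1/2) = 21/2; numerator = -4(29/15) - 1(-8/3) = -76/15; a_3 = (-76/15)/(21/2) = -152/315
  n = 4: D(4) = 4(4 + 1/2) = 18; numerator = -4(-152/315) - 1(29/15) = -1/315; a_4 = (-1/315)/(18) = -1/5670
  n = 5: D(5) = 5(5 + 1/2) = 55/2; numerator = -4(-1/5670) - 1(-152/315) = 274/567; a_5 = (274/567)/(55/2) = 548/31185

r = -1/2; a_0 = 1; a_1 = -8/3; a_2 = 29/15; a_3 = -152/315; a_4 = -1/5670; a_5 = 548/31185


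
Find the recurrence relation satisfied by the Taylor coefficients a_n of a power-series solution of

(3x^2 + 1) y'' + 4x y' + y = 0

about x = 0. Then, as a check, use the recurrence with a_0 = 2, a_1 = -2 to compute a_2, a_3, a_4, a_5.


Substitute y = sum_n a_n x^n.
(1 + 3 x^2) y'' contributes (n+2)(n+1) a_{n+2} + 3 n(n-1) a_n at x^n.
4 x y'(x) contributes 4 n a_n at x^n.
y(x) contributes 1 a_n at x^n.
Matching x^n: (n+2)(n+1) a_{n+2} + (3 n(n-1) + 4 n + 1) a_n = 0.
Thus a_{n+2} = (-3 n(n-1) - 4 n - 1) / ((n+1)(n+2)) * a_n.

Check with a_0 = 2, a_1 = -2 (apply the recurrence for n = 0, 1, 2, 3): a_0 = 2, a_1 = -2, a_2 = -1, a_3 = 5/3, a_4 = 5/4, a_5 = -31/12.

a_(n+2) = (-3 n(n-1) - 4 n - 1) / ((n+1)(n+2)) * a_n; check: a_0 = 2, a_1 = -2, a_2 = -1, a_3 = 5/3, a_4 = 5/4, a_5 = -31/12


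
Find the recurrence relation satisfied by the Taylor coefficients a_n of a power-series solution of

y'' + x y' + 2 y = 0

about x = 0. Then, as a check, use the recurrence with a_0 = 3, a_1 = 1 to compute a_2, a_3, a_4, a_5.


Substitute y = sum_n a_n x^n.
y''(x) has coefficient (n+2)(n+1) a_{n+2} at x^n;
x y'(x) has coefficient n a_n at x^n (shift);
2 y(x) has coefficient 2 a_n at x^n.
Matching x^n: (n+2)(n+1) a_{n+2} + (n + 2) a_n = 0.
Thus a_{n+2} = (-n - 2) / ((n+1)(n+2)) * a_n.

Check with a_0 = 3, a_1 = 1 (apply the recurrence for n = 0, 1, 2, 3): a_0 = 3, a_1 = 1, a_2 = -3, a_3 = -1/2, a_4 = 1, a_5 = 1/8.

a_(n+2) = (-n - 2) / ((n+1)(n+2)) * a_n; check: a_0 = 3, a_1 = 1, a_2 = -3, a_3 = -1/2, a_4 = 1, a_5 = 1/8


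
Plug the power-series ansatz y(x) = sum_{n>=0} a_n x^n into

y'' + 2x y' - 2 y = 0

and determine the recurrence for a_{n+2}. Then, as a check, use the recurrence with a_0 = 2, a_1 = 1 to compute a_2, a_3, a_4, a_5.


Substitute y = sum_n a_n x^n.
y''(x) has coefficient (n+2)(n+1) a_{n+2} at x^n;
2 x y'(x) has coefficient 2 n a_n at x^n (shift);
-2 y(x) has coefficient -2 a_n at x^n.
Matching x^n: (n+2)(n+1) a_{n+2} + (2n - 2) a_n = 0.
Thus a_{n+2} = (-2n + 2) / ((n+1)(n+2)) * a_n.

Check with a_0 = 2, a_1 = 1 (apply the recurrence for n = 0, 1, 2, 3): a_0 = 2, a_1 = 1, a_2 = 2, a_3 = 0, a_4 = -1/3, a_5 = 0.

a_(n+2) = (-2n + 2) / ((n+1)(n+2)) * a_n; check: a_0 = 2, a_1 = 1, a_2 = 2, a_3 = 0, a_4 = -1/3, a_5 = 0


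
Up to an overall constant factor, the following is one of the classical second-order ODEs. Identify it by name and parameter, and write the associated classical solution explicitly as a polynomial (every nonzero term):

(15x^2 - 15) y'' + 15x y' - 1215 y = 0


All three coefficients share the factor -15; dividing through by -15 gives  (1 - x^2) y'' - x y' + 81 y = 0.
This matches the Chebyshev equation (1 - x^2) y'' - x y' + n^2 y = 0 (note the -x y' term, not -2x y') with n^2 = 81, so n = 9; the polynomial solution is T_9(x).
With y = sum_k a_k x^k, matching x^k gives (k+2)(k+1) a_{k+2} = (k^2 - n^2) a_k = (k - 9)(k + 9) a_k. The right side vanishes at k = 9, so the series with the parity of 9 terminates at degree 9.
Standard normalization: leading coefficient of T_n is 2^(n-1), so a_9 = 2^8 = 256. Work downward with a_k = (k+1)(k+2) a_{k+2} / ((k - 9)(k + 9)):
  a_7 = (8)(9)(256) / ((7 - 9)(7 + 9)) = 18432/(-32) = -576
  a_5 = (6)(7)(-576) / ((5 - 9)(5 + 9)) = -24192/(-56) = 432
  a_3 = (4)(5)(432) / ((3 - 9)(3 + 9)) = 8640/(-72) = -120
  a_1 = (2)(3)(-120) / ((1 - 9)(1 + 9)) = -720/(-80) = 9
Hence T_9(x) = 256 x^9 - 576 x^7 + 432 x^5 - 120 x^3 + 9 x.

T_9(x); series = 256 x^9 - 576 x^7 + 432 x^5 - 120 x^3 + 9 x


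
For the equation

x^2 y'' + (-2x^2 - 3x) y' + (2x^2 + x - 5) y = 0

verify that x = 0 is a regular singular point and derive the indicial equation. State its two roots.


Divide by x^2 to reach normal form y'' + P_1(x) y' + P_2(x) y = 0 with P_1(x) = -2 - 3/x and P_2(x) = 2 + 1/x - 5/x^2.
x = 0 is a singular point because the y'-coefficient -2 - 3/x has a pole at x = 0 and the y-coefficient 2 + 1/x - 5/x^2 has a pole at x = 0.
It is a regular singular point because x P_1(x) = p(x) = -2x - 3 and x^2 P_2(x) = q(x) = 2x^2 + x - 5 are polynomials, hence analytic at x = 0.
p(0) = -3,  q(0) = -5.
Indicial equation: r(r-1) + p(0) r + q(0) = 0, i.e. r^2 + (p(0) - 1) r + q(0) = 0, i.e. r^2 - 4 r - 5 = 0.
Discriminant: (-4)^2 - 4(-5) = 36, so r = (4 ± 6)/2.
Solving: r_1 = 5, r_2 = -1.

indicial: r^2 - 4 r - 5 = 0; roots r_1 = 5, r_2 = -1


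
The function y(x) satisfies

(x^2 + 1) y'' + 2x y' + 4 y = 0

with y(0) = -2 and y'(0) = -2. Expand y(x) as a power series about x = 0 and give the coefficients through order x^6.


Ansatz: y(x) = sum_{n>=0} a_n x^n, so y'(x) = sum_{n>=1} n a_n x^(n-1) and y''(x) = sum_{n>=2} n(n-1) a_n x^(n-2).
Substitute into P(x) y'' + Q(x) y' + R(x) y = 0 with P(x) = x^2 + 1, Q(x) = 2x, R(x) = 4, and match powers of x.
Initial conditions: a_0 = -2, a_1 = -2.
Setting the coefficient of each power of x to zero and solving order by order (substituting the coefficients already found):
  x^0: 2 a_2 + 4 a_0 = 0  ->  2 a_2 = -4 a_0 = 8  ->  a_2 = 4
  x^1: 6 a_3 + 6 a_1 = 0  ->  6 a_3 = -6 a_1 = 12  ->  a_3 = 2
  x^2: 12 a_4 + 10 a_2 = 0  ->  12 a_4 = -10 a_2 = -40  ->  a_4 = -10/3
  x^3: 20 a_5 + 16 a_3 = 0  ->  20 a_5 = -16 a_3 = -32  ->  a_5 = -8/5
  x^4: 30 a_6 + 24 a_4 = 0  ->  30 a_6 = -24 a_4 = 80  ->  a_6 = 8/3
Truncated series: y(x) = -2 - 2 x + 4 x^2 + 2 x^3 - (10/3) x^4 - (8/5) x^5 + (8/3) x^6 + O(x^7).

a_0 = -2; a_1 = -2; a_2 = 4; a_3 = 2; a_4 = -10/3; a_5 = -8/5; a_6 = 8/3


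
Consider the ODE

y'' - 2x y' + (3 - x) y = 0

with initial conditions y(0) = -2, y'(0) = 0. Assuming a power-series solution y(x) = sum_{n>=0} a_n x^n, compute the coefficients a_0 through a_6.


Ansatz: y(x) = sum_{n>=0} a_n x^n, so y'(x) = sum_{n>=1} n a_n x^(n-1) and y''(x) = sum_{n>=2} n(n-1) a_n x^(n-2).
Substitute into P(x) y'' + Q(x) y' + R(x) y = 0 with P(x) = 1, Q(x) = -2x, R(x) = 3 - x, and match powers of x.
Initial conditions: a_0 = -2, a_1 = 0.
Setting the coefficient of each power of x to zero and solving order by order (substituting the coefficients already found):
  x^0: 2 a_2 + 3 a_0 = 0  ->  2 a_2 = -3 a_0 = 6  ->  a_2 = 3
  x^1: 6 a_3 + a_1 - a_0 = 0  ->  6 a_3 = -a_1 + a_0 = -2  ->  a_3 = -1/3
  x^2: 12 a_4 - a_2 - a_1 = 0  ->  12 a_4 = a_2 + a_1 = 3  ->  a_4 = 1/4
  x^3: 20 a_5 - 3 a_3 - a_2 = 0  ->  20 a_5 = 3 a_3 + a_2 = 2  ->  a_5 = 1/10
  x^4: 30 a_6 - 5 a_4 - a_3 = 0  ->  30 a_6 = 5 a_4 + a_3 = 11/12  ->  a_6 = 11/360
Truncated series: y(x) = -2 + 3 x^2 - (1/3) x^3 + (1/4) x^4 + (1/10) x^5 + (11/360) x^6 + O(x^7).

a_0 = -2; a_1 = 0; a_2 = 3; a_3 = -1/3; a_4 = 1/4; a_5 = 1/10; a_6 = 11/360


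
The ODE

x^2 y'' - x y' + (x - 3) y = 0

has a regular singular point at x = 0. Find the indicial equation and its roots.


Divide by x^2 to reach normal form y'' + P_1(x) y' + P_2(x) y = 0 with P_1(x) = -1/x and P_2(x) = 1/x - 3/x^2.
x = 0 is a singular point because the y'-coefficient -1/x has a pole at x = 0 and the y-coefficient 1/x - 3/x^2 has a pole at x = 0.
It is a regular singular point because x P_1(x) = p(x) = -1 and x^2 P_2(x) = q(x) = x - 3 are polynomials, hence analytic at x = 0.
p(0) = -1,  q(0) = -3.
Indicial equation: r(r-1) + p(0) r + q(0) = 0, i.e. r^2 + (p(0) - 1) r + q(0) = 0, i.e. r^2 - 2 r - 3 = 0.
Discriminant: (-2)^2 - 4(-3) = 16, so r = (2 ± 4)/2.
Solving: r_1 = 3, r_2 = -1.

indicial: r^2 - 2 r - 3 = 0; roots r_1 = 3, r_2 = -1


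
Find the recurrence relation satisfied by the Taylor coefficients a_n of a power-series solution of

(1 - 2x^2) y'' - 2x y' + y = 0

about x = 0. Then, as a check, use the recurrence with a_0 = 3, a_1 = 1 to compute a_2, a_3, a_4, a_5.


Substitute y = sum_n a_n x^n.
(1 - 2 x^2) y'' contributes (n+2)(n+1) a_{n+2} - 2 n(n-1) a_n at x^n.
-2 x y'(x) contributes -2 n a_n at x^n.
y(x) contributes 1 a_n at x^n.
Matching x^n: (n+2)(n+1) a_{n+2} + (-2 n(n-1) - 2 n + 1) a_n = 0.
Thus a_{n+2} = (2 n(n-1) + 2 n - 1) / ((n+1)(n+2)) * a_n.

Check with a_0 = 3, a_1 = 1 (apply the recurrence for n = 0, 1, 2, 3): a_0 = 3, a_1 = 1, a_2 = -3/2, a_3 = 1/6, a_4 = -7/8, a_5 = 17/120.

a_(n+2) = (2 n(n-1) + 2 n - 1) / ((n+1)(n+2)) * a_n; check: a_0 = 3, a_1 = 1, a_2 = -3/2, a_3 = 1/6, a_4 = -7/8, a_5 = 17/120


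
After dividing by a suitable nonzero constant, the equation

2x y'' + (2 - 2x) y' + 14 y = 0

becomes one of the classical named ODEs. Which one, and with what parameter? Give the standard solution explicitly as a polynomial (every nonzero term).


All three coefficients share the factor 2; dividing through by 2 gives  x y'' + (1 - x) y' + 7 y = 0.
This matches the Laguerre equation x y'' + (1 - x) y' + n y = 0 with n = 7; the polynomial solution is L_7(x).
With y = sum_k a_k x^k, matching x^k gives (k+1)k a_{k+1} + (k+1) a_{k+1} - k a_k + n a_k = 0, i.e. (k+1)^2 a_{k+1} = (k - n) a_k = (k - 7) a_k. The right side vanishes at k = 7, so the series terminates at degree 7.
Standard normalization L_n(0) = 1 gives a_0 = 1. Work upward with a_{k+1} = (k - 7) a_k / (k+1)^2:
  a_1 = (0 - 7)(1) / 1^2 = -7/1 = -7
  a_2 = (1 - 7)(-7) / 2^2 = 42/4 = 21/2
  a_3 = (2 - 7)(21/2) / 3^2 = (-105/2)/9 = -35/6
  a_4 = (3 - 7)(-35/6) / 4^2 = (70/3)/16 = 35/24
  a_5 = (4 - 7)(35/24) / 5^2 = (-35/8)/25 = -7/40
  a_6 = (5 - 7)(-7/40) / 6^2 = (7/20)/36 = 7/720
  a_7 = (6 - 7)(7/720) / 7^2 = (-7/720)/49 = -1/5040
Hence L_7(x) = -x^7/5040 + 7 x^6/720 - 7 x^5/40 + 35 x^4/24 - 35 x^3/6 + 21 x^2/2 - 7 x + 1.

L_7(x); series = -x^7/5040 + 7 x^6/720 - 7 x^5/40 + 35 x^4/24 - 35 x^3/6 + 21 x^2/2 - 7 x + 1


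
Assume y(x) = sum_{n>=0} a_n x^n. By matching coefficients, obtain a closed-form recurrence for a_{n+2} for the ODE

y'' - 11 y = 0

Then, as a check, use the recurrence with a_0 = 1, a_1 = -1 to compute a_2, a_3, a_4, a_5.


Substitute y = sum_n a_n x^n into y'' + (const) y = 0.
y''(x) = sum_{n>=0} (n+2)(n+1) a_{n+2} x^n.
The ODE becomes sum_n [(n+2)(n+1) a_{n+2} - 11 a_n] x^n = 0.
Setting each coefficient to zero gives the recurrence:
  (n+2)(n+1) a_{n+2} - 11 a_n = 0,
  a_{n+2} = 11 / ((n+1)(n+2)) a_n.

Check with a_0 = 1, a_1 = -1 (apply the recurrence for n = 0, 1, 2, 3): a_0 = 1, a_1 = -1, a_2 = 11/2, a_3 = -11/6, a_4 = 121/24, a_5 = -121/120.

a_{n+2} = 11/((n+1)(n+2)) * a_n; check: a_0 = 1, a_1 = -1, a_2 = 11/2, a_3 = -11/6, a_4 = 121/24, a_5 = -121/120


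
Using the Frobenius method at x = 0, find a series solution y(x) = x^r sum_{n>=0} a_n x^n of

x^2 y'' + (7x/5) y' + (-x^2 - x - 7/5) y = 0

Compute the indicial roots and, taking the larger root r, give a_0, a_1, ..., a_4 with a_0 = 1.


Write in Frobenius form y'' + (p(x)/x) y' + (q(x)/x^2) y = 0:
  p(x) = 7/5,  q(x) = -x^2 - x - 7/5.
Indicial equation: r(r-1) + (7/5) r + (-7/5) = 0 -> roots r_1 = 1, r_2 = -7/5.
Take r = r_1 = 1. Let y(x) = x^r sum_{n>=0} a_n x^n with a_0 = 1.
Substitute y = x^r sum a_n x^n and match x^{r+n}. The recurrence is
  D(n) a_n - 1 a_{n-1} - 1 a_{n-2} = 0,  where D(n) = (r+n)(r+n-1) + (7/5)(r+n) + (-7/5).
  a_n = [1 a_{n-1} + 1 a_{n-2}] / D(n).
Since the indicial polynomial factors as (r - r_1)(r - r_2), D(n) = (r_1 + n - r_1)(r_1 + n - r_2) = n(n + 12/5).
Evaluating step by step (a_0 = 1):
  n = 1: D(1) = 1(1 + 12/5) = 17/5; numerator = 1(1) = 1; a_1 = (1)/(17/5) = 5/17
  n = 2: D(2) = 2(2 + 12/5) = 44/5; numerator = 1(5/17) + 1(1) = 22/17; a_2 = (22/17)/(44/5) = 5/34
  n = 3: D(3) = 3(3 + 12/5) = 81/5; numerator = 1(5/34) + 1(5/17) = 15/34; a_3 = (15/34)/(81/5) = 25/918
  n = 4: D(4) = 4(4 + 12/5) = 128/5; numerator = 1(25/918) + 1(5/34) = 80/459; a_4 = (80/459)/(128/5) = 25/3672

r = 1; a_0 = 1; a_1 = 5/17; a_2 = 5/34; a_3 = 25/918; a_4 = 25/3672


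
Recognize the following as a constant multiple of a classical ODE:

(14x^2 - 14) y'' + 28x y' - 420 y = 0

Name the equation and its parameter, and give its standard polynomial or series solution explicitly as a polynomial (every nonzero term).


All three coefficients share the factor -14; dividing through by -14 gives  (1 - x^2) y'' - 2x y' + 30 y = 0.
This matches the Legendre equation (1 - x^2) y'' - 2x y' + n(n+1) y = 0 (note the -2x y' term) with n(n+1) = 30, so n = 5; the polynomial solution is P_5(x).
With y = sum_k a_k x^k, matching x^k gives (k+2)(k+1) a_{k+2} = [k(k+1) - n(n+1)] a_k = (k - 5)(k + 6) a_k. The right side vanishes at k = 5, so the series with the parity of 5 terminates at degree 5.
Standard normalization (P_n(1) = 1): leading coefficient (2n)!/(2^n (n!)^2) = 3628800/(32*14400) = 63/8, so a_5 = 63/8. Work downward with a_k = (k+1)(k+2) a_{k+2} / ((k - 5)(k + 6)):
  a_3 = (4)(5)(63/8) / ((3 - 5)(3 + 6)) = (315/2)/(-18) = -35/4
  a_1 = (2)(3)(-35/4) / ((1 - 5)(1 + 6)) = (-105/2)/(-28) = 15/8
Hence P_5(x) = 63 x^5/8 - 35 x^3/4 + 15 x/8.

P_5(x); series = 63 x^5/8 - 35 x^3/4 + 15 x/8


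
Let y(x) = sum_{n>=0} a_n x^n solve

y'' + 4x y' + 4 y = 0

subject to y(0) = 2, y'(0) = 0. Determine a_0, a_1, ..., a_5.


Ansatz: y(x) = sum_{n>=0} a_n x^n, so y'(x) = sum_{n>=1} n a_n x^(n-1) and y''(x) = sum_{n>=2} n(n-1) a_n x^(n-2).
Substitute into P(x) y'' + Q(x) y' + R(x) y = 0 with P(x) = 1, Q(x) = 4x, R(x) = 4, and match powers of x.
Initial conditions: a_0 = 2, a_1 = 0.
Setting the coefficient of each power of x to zero and solving order by order (substituting the coefficients already found):
  x^0: 2 a_2 + 4 a_0 = 0  ->  2 a_2 = -4 a_0 = -8  ->  a_2 = -4
  x^1: 6 a_3 + 8 a_1 = 0  ->  6 a_3 = -8 a_1 = 0  ->  a_3 = 0
  x^2: 12 a_4 + 12 a_2 = 0  ->  12 a_4 = -12 a_2 = 48  ->  a_4 = 4
  x^3: 20 a_5 + 16 a_3 = 0  ->  20 a_5 = -16 a_3 = 0  ->  a_5 = 0
Truncated series: y(x) = 2 - 4 x^2 + 4 x^4 + O(x^6).

a_0 = 2; a_1 = 0; a_2 = -4; a_3 = 0; a_4 = 4; a_5 = 0


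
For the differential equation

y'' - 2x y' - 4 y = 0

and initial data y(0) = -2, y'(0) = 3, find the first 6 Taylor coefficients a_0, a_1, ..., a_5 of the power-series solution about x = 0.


Ansatz: y(x) = sum_{n>=0} a_n x^n, so y'(x) = sum_{n>=1} n a_n x^(n-1) and y''(x) = sum_{n>=2} n(n-1) a_n x^(n-2).
Substitute into P(x) y'' + Q(x) y' + R(x) y = 0 with P(x) = 1, Q(x) = -2x, R(x) = -4, and match powers of x.
Initial conditions: a_0 = -2, a_1 = 3.
Setting the coefficient of each power of x to zero and solving order by order (substituting the coefficients already found):
  x^0: 2 a_2 - 4 a_0 = 0  ->  2 a_2 = 4 a_0 = -8  ->  a_2 = -4
  x^1: 6 a_3 - 6 a_1 = 0  ->  6 a_3 = 6 a_1 = 18  ->  a_3 = 3
  x^2: 12 a_4 - 8 a_2 = 0  ->  12 a_4 = 8 a_2 = -32  ->  a_4 = -8/3
  x^3: 20 a_5 - 10 a_3 = 0  ->  20 a_5 = 10 a_3 = 30  ->  a_5 = 3/2
Truncated series: y(x) = -2 + 3 x - 4 x^2 + 3 x^3 - (8/3) x^4 + (3/2) x^5 + O(x^6).

a_0 = -2; a_1 = 3; a_2 = -4; a_3 = 3; a_4 = -8/3; a_5 = 3/2


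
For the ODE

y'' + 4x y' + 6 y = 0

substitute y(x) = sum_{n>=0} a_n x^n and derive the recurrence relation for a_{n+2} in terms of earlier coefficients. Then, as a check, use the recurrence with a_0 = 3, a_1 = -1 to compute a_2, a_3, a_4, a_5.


Substitute y = sum_n a_n x^n.
y''(x) has coefficient (n+2)(n+1) a_{n+2} at x^n;
4 x y'(x) has coefficient 4 n a_n at x^n (shift);
6 y(x) has coefficient 6 a_n at x^n.
Matching x^n: (n+2)(n+1) a_{n+2} + (4n + 6) a_n = 0.
Thus a_{n+2} = (-4n - 6) / ((n+1)(n+2)) * a_n.

Check with a_0 = 3, a_1 = -1 (apply the recurrence for n = 0, 1, 2, 3): a_0 = 3, a_1 = -1, a_2 = -9, a_3 = 5/3, a_4 = 21/2, a_5 = -3/2.

a_(n+2) = (-4n - 6) / ((n+1)(n+2)) * a_n; check: a_0 = 3, a_1 = -1, a_2 = -9, a_3 = 5/3, a_4 = 21/2, a_5 = -3/2


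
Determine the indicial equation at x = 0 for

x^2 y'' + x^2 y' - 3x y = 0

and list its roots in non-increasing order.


Divide by x^2 to reach normal form y'' + P_1(x) y' + P_2(x) y = 0 with P_1(x) = 1 and P_2(x) = -3/x.
x = 0 is a singular point because the y-coefficient -3/x has a pole at x = 0.
It is a regular singular point because x P_1(x) = p(x) = x and x^2 P_2(x) = q(x) = -3x are polynomials, hence analytic at x = 0.
p(0) = 0,  q(0) = 0.
Indicial equation: r(r-1) + p(0) r + q(0) = 0, i.e. r^2 + (p(0) - 1) r + q(0) = 0, i.e. r^2 - 1 r = 0.
Discriminant: (-1)^2 - 4(0) = 1, so r = (1 ± 1)/2.
Solving: r_1 = 1, r_2 = 0.

indicial: r^2 - 1 r = 0; roots r_1 = 1, r_2 = 0


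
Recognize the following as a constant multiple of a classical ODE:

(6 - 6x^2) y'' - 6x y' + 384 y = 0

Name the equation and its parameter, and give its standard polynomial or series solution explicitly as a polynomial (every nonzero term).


All three coefficients share the factor 6; dividing through by 6 gives  (1 - x^2) y'' - x y' + 64 y = 0.
This matches the Chebyshev equation (1 - x^2) y'' - x y' + n^2 y = 0 (note the -x y' term, not -2x y') with n^2 = 64, so n = 8; the polynomial solution is T_8(x).
With y = sum_k a_k x^k, matching x^k gives (k+2)(k+1) a_{k+2} = (k^2 - n^2) a_k = (k - 8)(k + 8) a_k. The right side vanishes at k = 8, so the series with the parity of 8 terminates at degree 8.
Standard normalization: leading coefficient of T_n is 2^(n-1), so a_8 = 2^7 = 128. Work downward with a_k = (k+1)(k+2) a_{k+2} / ((k - 8)(k + 8)):
  a_6 = (7)(8)(128) / ((6 - 8)(6 + 8)) = 7168/(-28) = -256
  a_4 = (5)(6)(-256) / ((4 - 8)(4 + 8)) = -7680/(-48) = 160
  a_2 = (3)(4)(160) / ((2 - 8)(2 + 8)) = 1920/(-60) = -32
  a_0 = (1)(2)(-32) / ((0 - 8)(0 + 8)) = -64/(-64) = 1
Hence T_8(x) = 128 x^8 - 256 x^6 + 160 x^4 - 32 x^2 + 1.

T_8(x); series = 128 x^8 - 256 x^6 + 160 x^4 - 32 x^2 + 1


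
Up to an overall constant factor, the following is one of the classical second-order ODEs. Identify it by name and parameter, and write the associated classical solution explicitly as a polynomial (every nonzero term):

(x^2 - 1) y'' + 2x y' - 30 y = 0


All three coefficients share the factor -1; dividing through by -1 gives  (1 - x^2) y'' - 2x y' + 30 y = 0.
This matches the Legendre equation (1 - x^2) y'' - 2x y' + n(n+1) y = 0 (note the -2x y' term) with n(n+1) = 30, so n = 5; the polynomial solution is P_5(x).
With y = sum_k a_k x^k, matching x^k gives (k+2)(k+1) a_{k+2} = [k(k+1) - n(n+1)] a_k = (k - 5)(k + 6) a_k. The right side vanishes at k = 5, so the series with the parity of 5 terminates at degree 5.
Standard normalization (P_n(1) = 1): leading coefficient (2n)!/(2^n (n!)^2) = 3628800/(32*14400) = 63/8, so a_5 = 63/8. Work downward with a_k = (k+1)(k+2) a_{k+2} / ((k - 5)(k + 6)):
  a_3 = (4)(5)(63/8) / ((3 - 5)(3 + 6)) = (315/2)/(-18) = -35/4
  a_1 = (2)(3)(-35/4) / ((1 - 5)(1 + 6)) = (-105/2)/(-28) = 15/8
Hence P_5(x) = 63 x^5/8 - 35 x^3/4 + 15 x/8.

P_5(x); series = 63 x^5/8 - 35 x^3/4 + 15 x/8


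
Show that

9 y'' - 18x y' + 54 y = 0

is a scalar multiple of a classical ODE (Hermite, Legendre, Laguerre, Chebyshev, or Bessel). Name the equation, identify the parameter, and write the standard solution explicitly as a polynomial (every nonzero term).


All three coefficients share the factor 9; dividing through by 9 gives  y'' - 2x y' + 6 y = 0.
This matches the Hermite equation y'' - 2x y' + 2n y = 0 with 2n = 6, so n = 3; the polynomial solution is H_3(x).
With y = sum_k a_k x^k, matching x^k gives (k+2)(k+1) a_{k+2} = 2(k - n) a_k = 2(k - 3) a_k. The right side vanishes at k = 3, so the series with the parity of 3 terminates at degree 3.
Standard normalization: leading coefficient of H_n is 2^n, so a_3 = 2^3 = 8. Work downward with a_k = (k+1)(k+2) a_{k+2} / (2(k - n)):
  a_1 = (2)(3)(8) / (2(1 - 3)) = 48/(-4) = -12
Hence H_3(x) = 8 x^3 - 12 x.

H_3(x); series = 8 x^3 - 12 x


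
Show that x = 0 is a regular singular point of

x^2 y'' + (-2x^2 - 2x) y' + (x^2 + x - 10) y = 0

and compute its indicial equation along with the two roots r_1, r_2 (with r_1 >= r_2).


Divide by x^2 to reach normal form y'' + P_1(x) y' + P_2(x) y = 0 with P_1(x) = -2 - 2/x and P_2(x) = 1 + 1/x - 10/x^2.
x = 0 is a singular point because the y'-coefficient -2 - 2/x has a pole at x = 0 and the y-coefficient 1 + 1/x - 10/x^2 has a pole at x = 0.
It is a regular singular point because x P_1(x) = p(x) = -2x - 2 and x^2 P_2(x) = q(x) = x^2 + x - 10 are polynomials, hence analytic at x = 0.
p(0) = -2,  q(0) = -10.
Indicial equation: r(r-1) + p(0) r + q(0) = 0, i.e. r^2 + (p(0) - 1) r + q(0) = 0, i.e. r^2 - 3 r - 10 = 0.
Discriminant: (-3)^2 - 4(-10) = 49, so r = (3 ± 7)/2.
Solving: r_1 = 5, r_2 = -2.

indicial: r^2 - 3 r - 10 = 0; roots r_1 = 5, r_2 = -2


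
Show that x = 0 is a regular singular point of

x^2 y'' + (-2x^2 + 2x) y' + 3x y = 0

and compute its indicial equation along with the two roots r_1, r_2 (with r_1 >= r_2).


Divide by x^2 to reach normal form y'' + P_1(x) y' + P_2(x) y = 0 with P_1(x) = -2 + 2/x and P_2(x) = 3/x.
x = 0 is a singular point because the y'-coefficient -2 + 2/x has a pole at x = 0 and the y-coefficient 3/x has a pole at x = 0.
It is a regular singular point because x P_1(x) = p(x) = 2 - 2x and x^2 P_2(x) = q(x) = 3x are polynomials, hence analytic at x = 0.
p(0) = 2,  q(0) = 0.
Indicial equation: r(r-1) + p(0) r + q(0) = 0, i.e. r^2 + (p(0) - 1) r + q(0) = 0, i.e. r^2 + 1 r = 0.
Discriminant: (1)^2 - 4(0) = 1, so r = (-1 ± 1)/2.
Solving: r_1 = 0, r_2 = -1.

indicial: r^2 + 1 r = 0; roots r_1 = 0, r_2 = -1


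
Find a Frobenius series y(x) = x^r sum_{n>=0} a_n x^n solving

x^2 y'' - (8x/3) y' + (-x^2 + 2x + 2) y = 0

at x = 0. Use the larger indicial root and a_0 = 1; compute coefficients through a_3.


Write in Frobenius form y'' + (p(x)/x) y' + (q(x)/x^2) y = 0:
  p(x) = -8/3,  q(x) = -x^2 + 2x + 2.
Indicial equation: r(r-1) + (-8/3) r + (2) = 0 -> roots r_1 = 3, r_2 = 2/3.
Take r = r_1 = 3. Let y(x) = x^r sum_{n>=0} a_n x^n with a_0 = 1.
Substitute y = x^r sum a_n x^n and match x^{r+n}. The recurrence is
  D(n) a_n + 2 a_{n-1} - 1 a_{n-2} = 0,  where D(n) = (r+n)(r+n-1) + (-8/3)(r+n) + (2).
  a_n = [-2 a_{n-1} + 1 a_{n-2}] / D(n).
Since the indicial polynomial factors as (r - r_1)(r - r_2), D(n) = (r_1 + n - r_1)(r_1 + n - r_2) = n(n + 7/3).
Evaluating step by step (a_0 = 1):
  n = 1: D(1) = 1(1 + 7/3) = 10/3; numerator = -2(1) = -2; a_1 = (-2)/(10/3) = -3/5
  n = 2: D(2) = 2(2 + 7/3) = 26/3; numerator = -2(-3/5) + 1(1) = 11/5; a_2 = (11/5)/(26/3) = 33/130
  n = 3: D(3) = 3(3 + 7/3) = 16; numerator = -2(33/130) + 1(-3/5) = -72/65; a_3 = (-72/65)/(16) = -9/130

r = 3; a_0 = 1; a_1 = -3/5; a_2 = 33/130; a_3 = -9/130


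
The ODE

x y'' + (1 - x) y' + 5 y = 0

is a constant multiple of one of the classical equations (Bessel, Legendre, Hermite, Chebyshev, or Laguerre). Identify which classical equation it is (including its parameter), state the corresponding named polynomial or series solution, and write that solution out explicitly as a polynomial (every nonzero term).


The equation is already in a standard form:  x y'' + (1 - x) y' + 5 y = 0.
This matches the Laguerre equation x y'' + (1 - x) y' + n y = 0 with n = 5; the polynomial solution is L_5(x).
With y = sum_k a_k x^k, matching x^k gives (k+1)k a_{k+1} + (k+1) a_{k+1} - k a_k + n a_k = 0, i.e. (k+1)^2 a_{k+1} = (k - n) a_k = (k - 5) a_k. The right side vanishes at k = 5, so the series terminates at degree 5.
Standard normalization L_n(0) = 1 gives a_0 = 1. Work upward with a_{k+1} = (k - 5) a_k / (k+1)^2:
  a_1 = (0 - 5)(1) / 1^2 = -5/1 = -5
  a_2 = (1 - 5)(-5) / 2^2 = 20/4 = 5
  a_3 = (2 - 5)(5) / 3^2 = -15/9 = -5/3
  a_4 = (3 - 5)(-5/3) / 4^2 = (10/3)/16 = 5/24
  a_5 = (4 - 5)(5/24) / 5^2 = (-5/24)/25 = -1/120
Hence L_5(x) = -x^5/120 + 5 x^4/24 - 5 x^3/3 + 5 x^2 - 5 x + 1.

L_5(x); series = -x^5/120 + 5 x^4/24 - 5 x^3/3 + 5 x^2 - 5 x + 1


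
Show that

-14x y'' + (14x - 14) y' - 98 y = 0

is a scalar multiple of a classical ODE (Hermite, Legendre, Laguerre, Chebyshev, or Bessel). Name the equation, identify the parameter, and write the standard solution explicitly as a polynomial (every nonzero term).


All three coefficients share the factor -14; dividing through by -14 gives  x y'' + (1 - x) y' + 7 y = 0.
This matches the Laguerre equation x y'' + (1 - x) y' + n y = 0 with n = 7; the polynomial solution is L_7(x).
With y = sum_k a_k x^k, matching x^k gives (k+1)k a_{k+1} + (k+1) a_{k+1} - k a_k + n a_k = 0, i.e. (k+1)^2 a_{k+1} = (k - n) a_k = (k - 7) a_k. The right side vanishes at k = 7, so the series terminates at degree 7.
Standard normalization L_n(0) = 1 gives a_0 = 1. Work upward with a_{k+1} = (k - 7) a_k / (k+1)^2:
  a_1 = (0 - 7)(1) / 1^2 = -7/1 = -7
  a_2 = (1 - 7)(-7) / 2^2 = 42/4 = 21/2
  a_3 = (2 - 7)(21/2) / 3^2 = (-105/2)/9 = -35/6
  a_4 = (3 - 7)(-35/6) / 4^2 = (70/3)/16 = 35/24
  a_5 = (4 - 7)(35/24) / 5^2 = (-35/8)/25 = -7/40
  a_6 = (5 - 7)(-7/40) / 6^2 = (7/20)/36 = 7/720
  a_7 = (6 - 7)(7/720) / 7^2 = (-7/720)/49 = -1/5040
Hence L_7(x) = -x^7/5040 + 7 x^6/720 - 7 x^5/40 + 35 x^4/24 - 35 x^3/6 + 21 x^2/2 - 7 x + 1.

L_7(x); series = -x^7/5040 + 7 x^6/720 - 7 x^5/40 + 35 x^4/24 - 35 x^3/6 + 21 x^2/2 - 7 x + 1


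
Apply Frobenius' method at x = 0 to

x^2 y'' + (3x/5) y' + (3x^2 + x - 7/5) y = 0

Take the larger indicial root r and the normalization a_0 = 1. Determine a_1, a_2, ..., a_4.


Write in Frobenius form y'' + (p(x)/x) y' + (q(x)/x^2) y = 0:
  p(x) = 3/5,  q(x) = 3x^2 + x - 7/5.
Indicial equation: r(r-1) + (3/5) r + (-7/5) = 0 -> roots r_1 = 7/5, r_2 = -1.
Take r = r_1 = 7/5. Let y(x) = x^r sum_{n>=0} a_n x^n with a_0 = 1.
Substitute y = x^r sum a_n x^n and match x^{r+n}. The recurrence is
  D(n) a_n + 1 a_{n-1} + 3 a_{n-2} = 0,  where D(n) = (r+n)(r+n-1) + (3/5)(r+n) + (-7/5).
  a_n = [-1 a_{n-1} - 3 a_{n-2}] / D(n).
Since the indicial polynomial factors as (r - r_1)(r - r_2), D(n) = (r_1 + n - r_1)(r_1 + n - r_2) = n(n + 12/5).
Evaluating step by step (a_0 = 1):
  n = 1: D(1) = 1(1 + 12/5) = 17/5; numerator = -1(1) = -1; a_1 = (-1)/(17/5) = -5/17
  n = 2: D(2) = 2(2 + 12/5) = 44/5; numerator = -1(-5/17) - 3(1) = -46/17; a_2 = (-46/17)/(44/5) = -115/374
  n = 3: D(3) = 3(3 + 12/5) = 81/5; numerator = -1(-115/374) - 3(-5/17) = 445/374; a_3 = (445/374)/(81/5) = 2225/30294
  n = 4: D(4) = 4(4 + 12/5) = 128/5; numerator = -1(2225/30294) - 3(-115/374) = 12860/15147; a_4 = (12860/15147)/(128/5) = 16075/484704

r = 7/5; a_0 = 1; a_1 = -5/17; a_2 = -115/374; a_3 = 2225/30294; a_4 = 16075/484704


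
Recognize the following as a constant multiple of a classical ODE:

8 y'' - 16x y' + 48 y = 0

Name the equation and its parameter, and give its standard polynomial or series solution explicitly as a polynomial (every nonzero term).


All three coefficients share the factor 8; dividing through by 8 gives  y'' - 2x y' + 6 y = 0.
This matches the Hermite equation y'' - 2x y' + 2n y = 0 with 2n = 6, so n = 3; the polynomial solution is H_3(x).
With y = sum_k a_k x^k, matching x^k gives (k+2)(k+1) a_{k+2} = 2(k - n) a_k = 2(k - 3) a_k. The right side vanishes at k = 3, so the series with the parity of 3 terminates at degree 3.
Standard normalization: leading coefficient of H_n is 2^n, so a_3 = 2^3 = 8. Work downward with a_k = (k+1)(k+2) a_{k+2} / (2(k - n)):
  a_1 = (2)(3)(8) / (2(1 - 3)) = 48/(-4) = -12
Hence H_3(x) = 8 x^3 - 12 x.

H_3(x); series = 8 x^3 - 12 x


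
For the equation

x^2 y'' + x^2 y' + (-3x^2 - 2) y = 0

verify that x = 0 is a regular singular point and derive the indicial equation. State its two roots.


Divide by x^2 to reach normal form y'' + P_1(x) y' + P_2(x) y = 0 with P_1(x) = 1 and P_2(x) = -3 - 2/x^2.
x = 0 is a singular point because the y-coefficient -3 - 2/x^2 has a pole at x = 0.
It is a regular singular point because x P_1(x) = p(x) = x and x^2 P_2(x) = q(x) = -3x^2 - 2 are polynomials, hence analytic at x = 0.
p(0) = 0,  q(0) = -2.
Indicial equation: r(r-1) + p(0) r + q(0) = 0, i.e. r^2 + (p(0) - 1) r + q(0) = 0, i.e. r^2 - 1 r - 2 = 0.
Discriminant: (-1)^2 - 4(-2) = 9, so r = (1 ± 3)/2.
Solving: r_1 = 2, r_2 = -1.

indicial: r^2 - 1 r - 2 = 0; roots r_1 = 2, r_2 = -1


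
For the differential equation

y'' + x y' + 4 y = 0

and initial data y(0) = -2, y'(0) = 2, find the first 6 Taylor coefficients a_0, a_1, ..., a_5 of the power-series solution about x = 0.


Ansatz: y(x) = sum_{n>=0} a_n x^n, so y'(x) = sum_{n>=1} n a_n x^(n-1) and y''(x) = sum_{n>=2} n(n-1) a_n x^(n-2).
Substitute into P(x) y'' + Q(x) y' + R(x) y = 0 with P(x) = 1, Q(x) = x, R(x) = 4, and match powers of x.
Initial conditions: a_0 = -2, a_1 = 2.
Setting the coefficient of each power of x to zero and solving order by order (substituting the coefficients already found):
  x^0: 2 a_2 + 4 a_0 = 0  ->  2 a_2 = -4 a_0 = 8  ->  a_2 = 4
  x^1: 6 a_3 + 5 a_1 = 0  ->  6 a_3 = -5 a_1 = -10  ->  a_3 = -5/3
  x^2: 12 a_4 + 6 a_2 = 0  ->  12 a_4 = -6 a_2 = -24  ->  a_4 = -2
  x^3: 20 a_5 + 7 a_3 = 0  ->  20 a_5 = -7 a_3 = 35/3  ->  a_5 = 7/12
Truncated series: y(x) = -2 + 2 x + 4 x^2 - (5/3) x^3 - 2 x^4 + (7/12) x^5 + O(x^6).

a_0 = -2; a_1 = 2; a_2 = 4; a_3 = -5/3; a_4 = -2; a_5 = 7/12
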